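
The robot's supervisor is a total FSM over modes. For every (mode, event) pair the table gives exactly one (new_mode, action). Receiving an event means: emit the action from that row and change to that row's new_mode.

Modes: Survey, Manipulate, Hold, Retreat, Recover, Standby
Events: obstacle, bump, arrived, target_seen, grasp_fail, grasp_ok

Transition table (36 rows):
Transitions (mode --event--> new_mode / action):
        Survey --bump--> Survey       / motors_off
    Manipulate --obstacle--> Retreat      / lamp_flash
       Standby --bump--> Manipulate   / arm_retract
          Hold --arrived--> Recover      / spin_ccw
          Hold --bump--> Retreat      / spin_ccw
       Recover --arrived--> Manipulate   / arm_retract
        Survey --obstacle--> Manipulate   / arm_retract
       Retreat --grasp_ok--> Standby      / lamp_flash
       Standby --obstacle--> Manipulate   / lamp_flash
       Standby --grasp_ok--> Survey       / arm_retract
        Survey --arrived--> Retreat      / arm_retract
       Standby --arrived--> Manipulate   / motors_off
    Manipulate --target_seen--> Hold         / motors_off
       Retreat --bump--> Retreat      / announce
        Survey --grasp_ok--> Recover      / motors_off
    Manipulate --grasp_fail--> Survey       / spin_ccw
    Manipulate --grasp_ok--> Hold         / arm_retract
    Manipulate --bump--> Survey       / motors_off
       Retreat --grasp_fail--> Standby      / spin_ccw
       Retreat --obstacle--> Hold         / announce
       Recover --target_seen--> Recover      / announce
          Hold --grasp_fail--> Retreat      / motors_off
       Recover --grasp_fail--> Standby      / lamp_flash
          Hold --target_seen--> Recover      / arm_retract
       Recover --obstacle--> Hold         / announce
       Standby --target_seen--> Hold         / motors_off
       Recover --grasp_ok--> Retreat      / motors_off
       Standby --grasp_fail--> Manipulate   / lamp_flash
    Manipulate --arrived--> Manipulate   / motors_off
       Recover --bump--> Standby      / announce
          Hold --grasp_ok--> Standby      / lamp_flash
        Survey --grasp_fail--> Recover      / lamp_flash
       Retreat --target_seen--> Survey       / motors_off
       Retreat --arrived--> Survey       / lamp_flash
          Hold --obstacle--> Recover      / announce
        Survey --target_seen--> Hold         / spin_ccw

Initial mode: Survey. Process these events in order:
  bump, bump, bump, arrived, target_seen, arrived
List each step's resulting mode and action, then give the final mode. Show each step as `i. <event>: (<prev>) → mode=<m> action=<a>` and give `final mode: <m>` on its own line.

1. bump: (Survey) → mode=Survey action=motors_off
2. bump: (Survey) → mode=Survey action=motors_off
3. bump: (Survey) → mode=Survey action=motors_off
4. arrived: (Survey) → mode=Retreat action=arm_retract
5. target_seen: (Retreat) → mode=Survey action=motors_off
6. arrived: (Survey) → mode=Retreat action=arm_retract

final mode: Retreat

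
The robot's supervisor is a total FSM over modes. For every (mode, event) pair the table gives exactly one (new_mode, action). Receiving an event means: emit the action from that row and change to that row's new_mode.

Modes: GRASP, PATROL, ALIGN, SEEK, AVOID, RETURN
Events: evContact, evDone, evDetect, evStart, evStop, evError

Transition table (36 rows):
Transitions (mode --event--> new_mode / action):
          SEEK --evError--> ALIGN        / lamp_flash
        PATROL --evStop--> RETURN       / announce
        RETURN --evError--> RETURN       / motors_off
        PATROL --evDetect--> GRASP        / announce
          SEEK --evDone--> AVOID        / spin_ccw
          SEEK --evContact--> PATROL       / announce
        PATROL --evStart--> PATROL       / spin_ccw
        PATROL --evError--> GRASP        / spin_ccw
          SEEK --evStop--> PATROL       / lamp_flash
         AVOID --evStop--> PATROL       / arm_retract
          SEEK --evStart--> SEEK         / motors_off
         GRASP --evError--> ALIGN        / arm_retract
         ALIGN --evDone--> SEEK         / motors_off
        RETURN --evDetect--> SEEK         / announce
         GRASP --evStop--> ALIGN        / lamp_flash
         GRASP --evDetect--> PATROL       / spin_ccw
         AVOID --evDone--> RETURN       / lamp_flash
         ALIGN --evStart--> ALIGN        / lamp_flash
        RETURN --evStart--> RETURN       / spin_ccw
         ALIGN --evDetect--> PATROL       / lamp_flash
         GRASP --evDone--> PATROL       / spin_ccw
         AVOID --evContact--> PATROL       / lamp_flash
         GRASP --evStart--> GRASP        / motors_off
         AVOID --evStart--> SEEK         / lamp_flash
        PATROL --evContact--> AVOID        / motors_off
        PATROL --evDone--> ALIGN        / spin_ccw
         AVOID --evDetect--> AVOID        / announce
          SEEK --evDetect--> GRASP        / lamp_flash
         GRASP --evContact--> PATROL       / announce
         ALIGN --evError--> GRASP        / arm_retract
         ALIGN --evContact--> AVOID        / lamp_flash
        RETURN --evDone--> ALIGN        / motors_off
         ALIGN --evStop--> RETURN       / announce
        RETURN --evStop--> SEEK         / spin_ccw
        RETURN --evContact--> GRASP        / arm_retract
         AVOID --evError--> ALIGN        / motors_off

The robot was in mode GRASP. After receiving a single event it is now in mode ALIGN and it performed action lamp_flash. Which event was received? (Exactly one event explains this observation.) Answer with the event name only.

try evContact: (GRASP, evContact) → (PATROL, announce)
try evDone: (GRASP, evDone) → (PATROL, spin_ccw)
try evDetect: (GRASP, evDetect) → (PATROL, spin_ccw)
try evStart: (GRASP, evStart) → (GRASP, motors_off)
try evStop: (GRASP, evStop) → (ALIGN, lamp_flash)  ← matches
try evError: (GRASP, evError) → (ALIGN, arm_retract)

evStop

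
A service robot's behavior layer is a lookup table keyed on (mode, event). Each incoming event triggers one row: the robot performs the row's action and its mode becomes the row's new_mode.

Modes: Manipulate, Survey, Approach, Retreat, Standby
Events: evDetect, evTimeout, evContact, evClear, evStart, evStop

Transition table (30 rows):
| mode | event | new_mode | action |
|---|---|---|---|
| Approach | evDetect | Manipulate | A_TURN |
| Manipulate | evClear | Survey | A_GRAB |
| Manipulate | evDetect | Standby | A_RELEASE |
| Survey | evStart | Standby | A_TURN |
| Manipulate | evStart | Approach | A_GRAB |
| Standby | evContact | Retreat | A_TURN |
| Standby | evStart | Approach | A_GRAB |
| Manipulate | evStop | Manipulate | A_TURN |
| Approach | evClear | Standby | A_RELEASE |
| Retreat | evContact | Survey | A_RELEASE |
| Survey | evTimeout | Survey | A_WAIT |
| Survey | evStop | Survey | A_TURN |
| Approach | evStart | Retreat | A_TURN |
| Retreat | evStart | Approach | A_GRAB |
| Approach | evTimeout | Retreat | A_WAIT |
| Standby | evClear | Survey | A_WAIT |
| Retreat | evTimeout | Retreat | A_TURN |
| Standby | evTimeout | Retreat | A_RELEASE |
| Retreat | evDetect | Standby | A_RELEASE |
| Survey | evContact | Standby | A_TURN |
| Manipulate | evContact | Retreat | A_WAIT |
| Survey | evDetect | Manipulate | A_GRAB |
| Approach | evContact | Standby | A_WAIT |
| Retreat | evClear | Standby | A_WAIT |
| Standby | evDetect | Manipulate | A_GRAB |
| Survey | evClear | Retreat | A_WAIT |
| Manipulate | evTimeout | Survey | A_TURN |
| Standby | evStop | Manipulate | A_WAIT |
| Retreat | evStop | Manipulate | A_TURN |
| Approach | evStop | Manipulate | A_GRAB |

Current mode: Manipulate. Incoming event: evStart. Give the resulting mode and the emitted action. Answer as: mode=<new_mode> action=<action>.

mode=Approach action=A_GRAB

current mode = Manipulate; filter table to that mode:
  (Manipulate, evClear) → (Survey, A_GRAB)
  (Manipulate, evDetect) → (Standby, A_RELEASE)
  (Manipulate, evStart) → (Approach, A_GRAB)  ← event matches
  (Manipulate, evStop) → (Manipulate, A_TURN)
  (Manipulate, evContact) → (Retreat, A_WAIT)
  (Manipulate, evTimeout) → (Survey, A_TURN)
event = evStart selects (Approach, A_GRAB)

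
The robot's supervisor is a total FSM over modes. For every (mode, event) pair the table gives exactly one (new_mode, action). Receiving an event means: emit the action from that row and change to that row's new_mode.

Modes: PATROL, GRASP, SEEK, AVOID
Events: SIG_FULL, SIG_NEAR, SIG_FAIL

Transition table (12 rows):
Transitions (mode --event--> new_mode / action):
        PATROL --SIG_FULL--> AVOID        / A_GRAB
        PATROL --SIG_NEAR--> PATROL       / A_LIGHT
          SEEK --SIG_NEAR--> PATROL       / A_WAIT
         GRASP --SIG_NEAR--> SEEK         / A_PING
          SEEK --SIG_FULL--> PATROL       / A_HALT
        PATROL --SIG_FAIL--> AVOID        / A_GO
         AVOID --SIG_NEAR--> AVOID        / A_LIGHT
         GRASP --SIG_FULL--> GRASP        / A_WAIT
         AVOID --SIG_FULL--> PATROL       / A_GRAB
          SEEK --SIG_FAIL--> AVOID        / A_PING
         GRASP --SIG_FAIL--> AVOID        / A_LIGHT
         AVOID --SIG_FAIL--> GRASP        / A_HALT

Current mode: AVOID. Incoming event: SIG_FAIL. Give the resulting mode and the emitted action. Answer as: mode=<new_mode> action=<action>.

current mode = AVOID; filter table to that mode:
  (AVOID, SIG_NEAR) → (AVOID, A_LIGHT)
  (AVOID, SIG_FULL) → (PATROL, A_GRAB)
  (AVOID, SIG_FAIL) → (GRASP, A_HALT)  ← event matches
event = SIG_FAIL selects (GRASP, A_HALT)

mode=GRASP action=A_HALT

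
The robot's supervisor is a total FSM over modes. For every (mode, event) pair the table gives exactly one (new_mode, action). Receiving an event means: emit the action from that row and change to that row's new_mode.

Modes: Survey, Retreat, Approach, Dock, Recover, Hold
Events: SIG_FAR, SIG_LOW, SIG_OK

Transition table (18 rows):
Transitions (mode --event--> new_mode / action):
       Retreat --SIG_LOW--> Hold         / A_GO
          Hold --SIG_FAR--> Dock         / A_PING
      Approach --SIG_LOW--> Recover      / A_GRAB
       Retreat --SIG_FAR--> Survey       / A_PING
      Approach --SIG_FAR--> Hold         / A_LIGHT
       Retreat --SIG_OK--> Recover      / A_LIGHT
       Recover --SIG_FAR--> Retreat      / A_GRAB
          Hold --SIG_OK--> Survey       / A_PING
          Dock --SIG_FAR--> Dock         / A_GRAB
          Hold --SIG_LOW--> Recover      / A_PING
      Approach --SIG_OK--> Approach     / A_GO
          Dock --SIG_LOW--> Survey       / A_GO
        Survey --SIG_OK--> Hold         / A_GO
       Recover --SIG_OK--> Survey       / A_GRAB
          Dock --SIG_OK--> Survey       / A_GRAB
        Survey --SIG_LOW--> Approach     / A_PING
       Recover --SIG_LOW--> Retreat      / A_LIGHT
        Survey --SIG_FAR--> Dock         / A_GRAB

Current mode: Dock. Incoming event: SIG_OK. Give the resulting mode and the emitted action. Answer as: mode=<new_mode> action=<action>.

mode=Survey action=A_GRAB

current mode = Dock; filter table to that mode:
  (Dock, SIG_FAR) → (Dock, A_GRAB)
  (Dock, SIG_LOW) → (Survey, A_GO)
  (Dock, SIG_OK) → (Survey, A_GRAB)  ← event matches
event = SIG_OK selects (Survey, A_GRAB)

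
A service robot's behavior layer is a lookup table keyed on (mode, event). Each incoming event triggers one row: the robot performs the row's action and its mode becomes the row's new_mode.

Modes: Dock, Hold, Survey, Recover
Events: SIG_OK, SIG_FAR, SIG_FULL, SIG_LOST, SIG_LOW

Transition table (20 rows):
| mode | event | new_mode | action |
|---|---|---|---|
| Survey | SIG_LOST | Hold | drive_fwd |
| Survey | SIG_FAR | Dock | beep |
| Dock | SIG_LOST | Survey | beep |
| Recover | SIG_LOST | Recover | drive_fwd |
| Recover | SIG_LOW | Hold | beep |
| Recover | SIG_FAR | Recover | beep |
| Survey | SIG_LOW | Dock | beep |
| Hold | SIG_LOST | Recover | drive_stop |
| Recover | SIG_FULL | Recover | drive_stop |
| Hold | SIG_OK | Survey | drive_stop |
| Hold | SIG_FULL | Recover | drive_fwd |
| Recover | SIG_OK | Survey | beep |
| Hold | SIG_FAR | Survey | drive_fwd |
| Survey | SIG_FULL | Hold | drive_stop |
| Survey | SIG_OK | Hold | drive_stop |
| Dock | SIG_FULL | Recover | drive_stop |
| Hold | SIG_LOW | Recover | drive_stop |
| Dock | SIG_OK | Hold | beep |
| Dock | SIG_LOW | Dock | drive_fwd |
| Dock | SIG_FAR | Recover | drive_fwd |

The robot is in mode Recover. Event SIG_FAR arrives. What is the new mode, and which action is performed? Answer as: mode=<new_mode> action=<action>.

current mode = Recover; filter table to that mode:
  (Recover, SIG_LOST) → (Recover, drive_fwd)
  (Recover, SIG_LOW) → (Hold, beep)
  (Recover, SIG_FAR) → (Recover, beep)  ← event matches
  (Recover, SIG_FULL) → (Recover, drive_stop)
  (Recover, SIG_OK) → (Survey, beep)
event = SIG_FAR selects (Recover, beep)

mode=Recover action=beep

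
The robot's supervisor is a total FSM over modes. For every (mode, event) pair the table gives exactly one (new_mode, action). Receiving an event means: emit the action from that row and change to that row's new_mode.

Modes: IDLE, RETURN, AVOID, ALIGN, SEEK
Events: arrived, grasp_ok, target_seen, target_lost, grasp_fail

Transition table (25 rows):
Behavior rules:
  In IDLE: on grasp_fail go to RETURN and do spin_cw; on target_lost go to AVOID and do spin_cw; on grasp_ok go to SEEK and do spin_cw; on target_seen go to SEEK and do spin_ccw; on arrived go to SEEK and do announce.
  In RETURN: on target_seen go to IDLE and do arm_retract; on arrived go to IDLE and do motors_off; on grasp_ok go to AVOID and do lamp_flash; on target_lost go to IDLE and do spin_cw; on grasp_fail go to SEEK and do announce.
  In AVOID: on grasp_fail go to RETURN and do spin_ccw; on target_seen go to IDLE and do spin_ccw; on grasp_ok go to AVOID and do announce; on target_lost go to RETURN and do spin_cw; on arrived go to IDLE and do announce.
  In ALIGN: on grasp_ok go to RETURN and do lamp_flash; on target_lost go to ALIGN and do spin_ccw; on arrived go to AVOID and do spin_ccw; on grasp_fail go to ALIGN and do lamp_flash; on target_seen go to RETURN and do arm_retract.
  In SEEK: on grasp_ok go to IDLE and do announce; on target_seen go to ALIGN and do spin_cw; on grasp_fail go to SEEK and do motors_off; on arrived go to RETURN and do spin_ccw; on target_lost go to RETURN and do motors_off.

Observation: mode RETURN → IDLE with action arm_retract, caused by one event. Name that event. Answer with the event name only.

try arrived: (RETURN, arrived) → (IDLE, motors_off)
try grasp_ok: (RETURN, grasp_ok) → (AVOID, lamp_flash)
try target_seen: (RETURN, target_seen) → (IDLE, arm_retract)  ← matches
try target_lost: (RETURN, target_lost) → (IDLE, spin_cw)
try grasp_fail: (RETURN, grasp_fail) → (SEEK, announce)

target_seen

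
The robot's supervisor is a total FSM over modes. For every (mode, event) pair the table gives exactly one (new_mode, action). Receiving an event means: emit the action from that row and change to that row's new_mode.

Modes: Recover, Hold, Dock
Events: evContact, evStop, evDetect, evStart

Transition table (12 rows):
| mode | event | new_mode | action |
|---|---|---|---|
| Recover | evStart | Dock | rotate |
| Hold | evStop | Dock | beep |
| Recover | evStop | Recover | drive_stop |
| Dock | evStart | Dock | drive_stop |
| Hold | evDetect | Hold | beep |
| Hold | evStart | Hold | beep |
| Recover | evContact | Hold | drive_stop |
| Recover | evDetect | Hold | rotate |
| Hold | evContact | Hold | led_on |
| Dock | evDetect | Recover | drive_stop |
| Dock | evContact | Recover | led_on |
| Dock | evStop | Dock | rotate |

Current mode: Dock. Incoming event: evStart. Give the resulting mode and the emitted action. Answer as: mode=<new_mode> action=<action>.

mode=Dock action=drive_stop

current mode = Dock; filter table to that mode:
  (Dock, evStart) → (Dock, drive_stop)  ← event matches
  (Dock, evDetect) → (Recover, drive_stop)
  (Dock, evContact) → (Recover, led_on)
  (Dock, evStop) → (Dock, rotate)
event = evStart selects (Dock, drive_stop)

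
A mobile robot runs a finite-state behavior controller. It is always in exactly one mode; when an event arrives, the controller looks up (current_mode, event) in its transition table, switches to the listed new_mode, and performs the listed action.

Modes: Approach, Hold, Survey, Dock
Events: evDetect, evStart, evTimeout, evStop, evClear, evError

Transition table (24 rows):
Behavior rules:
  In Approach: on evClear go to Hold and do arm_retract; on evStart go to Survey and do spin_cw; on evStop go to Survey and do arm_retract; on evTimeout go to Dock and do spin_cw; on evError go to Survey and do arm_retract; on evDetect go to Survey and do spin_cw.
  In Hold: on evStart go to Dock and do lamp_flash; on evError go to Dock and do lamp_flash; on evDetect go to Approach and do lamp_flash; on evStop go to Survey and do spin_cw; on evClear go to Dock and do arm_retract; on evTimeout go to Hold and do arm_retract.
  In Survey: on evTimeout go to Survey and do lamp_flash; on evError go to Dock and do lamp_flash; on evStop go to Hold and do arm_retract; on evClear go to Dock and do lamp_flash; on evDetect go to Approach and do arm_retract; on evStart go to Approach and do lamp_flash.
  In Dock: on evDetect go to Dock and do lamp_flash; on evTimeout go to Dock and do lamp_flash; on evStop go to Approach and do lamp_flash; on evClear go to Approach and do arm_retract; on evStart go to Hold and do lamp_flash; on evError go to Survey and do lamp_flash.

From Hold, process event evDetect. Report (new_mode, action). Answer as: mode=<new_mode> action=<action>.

current mode = Hold; filter table to that mode:
  (Hold, evStart) → (Dock, lamp_flash)
  (Hold, evError) → (Dock, lamp_flash)
  (Hold, evDetect) → (Approach, lamp_flash)  ← event matches
  (Hold, evStop) → (Survey, spin_cw)
  (Hold, evClear) → (Dock, arm_retract)
  (Hold, evTimeout) → (Hold, arm_retract)
event = evDetect selects (Approach, lamp_flash)

mode=Approach action=lamp_flash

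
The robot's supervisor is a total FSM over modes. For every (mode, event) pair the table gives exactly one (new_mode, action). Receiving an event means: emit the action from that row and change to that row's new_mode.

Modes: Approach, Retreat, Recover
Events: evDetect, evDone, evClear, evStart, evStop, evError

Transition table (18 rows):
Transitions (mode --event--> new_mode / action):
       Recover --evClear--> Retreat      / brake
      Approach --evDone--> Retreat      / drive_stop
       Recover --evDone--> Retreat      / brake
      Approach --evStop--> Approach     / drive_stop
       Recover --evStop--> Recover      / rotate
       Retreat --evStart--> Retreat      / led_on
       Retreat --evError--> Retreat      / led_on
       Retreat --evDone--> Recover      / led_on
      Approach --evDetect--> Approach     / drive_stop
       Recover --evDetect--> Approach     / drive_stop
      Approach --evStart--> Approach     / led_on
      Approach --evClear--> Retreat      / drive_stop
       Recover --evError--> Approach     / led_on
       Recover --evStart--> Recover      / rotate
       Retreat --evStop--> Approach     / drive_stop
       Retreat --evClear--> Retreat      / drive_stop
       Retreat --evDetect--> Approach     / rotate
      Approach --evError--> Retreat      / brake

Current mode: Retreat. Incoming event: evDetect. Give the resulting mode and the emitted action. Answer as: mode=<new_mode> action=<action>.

mode=Approach action=rotate

current mode = Retreat; filter table to that mode:
  (Retreat, evStart) → (Retreat, led_on)
  (Retreat, evError) → (Retreat, led_on)
  (Retreat, evDone) → (Recover, led_on)
  (Retreat, evStop) → (Approach, drive_stop)
  (Retreat, evClear) → (Retreat, drive_stop)
  (Retreat, evDetect) → (Approach, rotate)  ← event matches
event = evDetect selects (Approach, rotate)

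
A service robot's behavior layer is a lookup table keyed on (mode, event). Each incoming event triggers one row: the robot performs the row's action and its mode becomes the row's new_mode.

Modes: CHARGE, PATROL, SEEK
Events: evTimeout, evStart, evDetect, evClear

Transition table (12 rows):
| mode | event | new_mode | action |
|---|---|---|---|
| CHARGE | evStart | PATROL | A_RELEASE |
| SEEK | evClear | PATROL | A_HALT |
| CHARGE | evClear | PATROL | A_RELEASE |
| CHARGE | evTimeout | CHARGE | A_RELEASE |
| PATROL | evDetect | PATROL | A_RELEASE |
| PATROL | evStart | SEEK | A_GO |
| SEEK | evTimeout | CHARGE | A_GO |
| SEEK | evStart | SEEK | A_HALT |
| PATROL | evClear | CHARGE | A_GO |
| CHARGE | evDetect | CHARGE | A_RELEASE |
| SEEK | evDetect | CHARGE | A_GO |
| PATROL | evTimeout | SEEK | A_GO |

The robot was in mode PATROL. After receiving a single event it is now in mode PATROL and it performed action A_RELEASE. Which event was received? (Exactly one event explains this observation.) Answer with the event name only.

evDetect

try evTimeout: (PATROL, evTimeout) → (SEEK, A_GO)
try evStart: (PATROL, evStart) → (SEEK, A_GO)
try evDetect: (PATROL, evDetect) → (PATROL, A_RELEASE)  ← matches
try evClear: (PATROL, evClear) → (CHARGE, A_GO)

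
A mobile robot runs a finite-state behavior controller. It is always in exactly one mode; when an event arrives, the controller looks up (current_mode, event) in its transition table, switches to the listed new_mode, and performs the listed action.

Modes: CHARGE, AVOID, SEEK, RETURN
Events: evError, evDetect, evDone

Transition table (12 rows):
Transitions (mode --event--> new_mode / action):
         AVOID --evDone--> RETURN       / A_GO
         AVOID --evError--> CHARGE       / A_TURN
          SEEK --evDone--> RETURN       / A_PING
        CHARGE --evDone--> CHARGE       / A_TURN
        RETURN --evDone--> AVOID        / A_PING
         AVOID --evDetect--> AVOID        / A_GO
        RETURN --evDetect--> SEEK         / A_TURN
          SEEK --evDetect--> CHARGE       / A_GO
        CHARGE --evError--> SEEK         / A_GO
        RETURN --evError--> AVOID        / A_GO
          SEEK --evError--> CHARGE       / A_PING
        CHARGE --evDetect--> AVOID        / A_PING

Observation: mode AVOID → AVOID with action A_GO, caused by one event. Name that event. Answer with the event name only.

evDetect

try evError: (AVOID, evError) → (CHARGE, A_TURN)
try evDetect: (AVOID, evDetect) → (AVOID, A_GO)  ← matches
try evDone: (AVOID, evDone) → (RETURN, A_GO)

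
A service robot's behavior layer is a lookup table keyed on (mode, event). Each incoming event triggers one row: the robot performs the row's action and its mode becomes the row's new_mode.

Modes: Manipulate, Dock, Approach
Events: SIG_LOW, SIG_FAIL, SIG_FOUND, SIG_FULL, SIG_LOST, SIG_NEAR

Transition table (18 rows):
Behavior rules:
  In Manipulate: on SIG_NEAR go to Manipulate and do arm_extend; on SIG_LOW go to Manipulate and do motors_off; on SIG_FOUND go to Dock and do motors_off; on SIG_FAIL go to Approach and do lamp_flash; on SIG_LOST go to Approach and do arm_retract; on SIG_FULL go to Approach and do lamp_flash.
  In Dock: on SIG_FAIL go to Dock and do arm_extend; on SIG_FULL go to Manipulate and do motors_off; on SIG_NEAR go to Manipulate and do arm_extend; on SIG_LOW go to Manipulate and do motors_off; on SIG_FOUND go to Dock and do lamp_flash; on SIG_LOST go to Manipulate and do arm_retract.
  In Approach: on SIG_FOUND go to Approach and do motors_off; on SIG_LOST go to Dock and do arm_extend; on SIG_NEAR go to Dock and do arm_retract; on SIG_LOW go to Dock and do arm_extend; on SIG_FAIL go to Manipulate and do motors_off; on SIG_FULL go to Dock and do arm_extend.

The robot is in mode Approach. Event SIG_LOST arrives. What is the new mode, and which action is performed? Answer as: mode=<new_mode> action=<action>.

current mode = Approach; filter table to that mode:
  (Approach, SIG_FOUND) → (Approach, motors_off)
  (Approach, SIG_LOST) → (Dock, arm_extend)  ← event matches
  (Approach, SIG_NEAR) → (Dock, arm_retract)
  (Approach, SIG_LOW) → (Dock, arm_extend)
  (Approach, SIG_FAIL) → (Manipulate, motors_off)
  (Approach, SIG_FULL) → (Dock, arm_extend)
event = SIG_LOST selects (Dock, arm_extend)

mode=Dock action=arm_extend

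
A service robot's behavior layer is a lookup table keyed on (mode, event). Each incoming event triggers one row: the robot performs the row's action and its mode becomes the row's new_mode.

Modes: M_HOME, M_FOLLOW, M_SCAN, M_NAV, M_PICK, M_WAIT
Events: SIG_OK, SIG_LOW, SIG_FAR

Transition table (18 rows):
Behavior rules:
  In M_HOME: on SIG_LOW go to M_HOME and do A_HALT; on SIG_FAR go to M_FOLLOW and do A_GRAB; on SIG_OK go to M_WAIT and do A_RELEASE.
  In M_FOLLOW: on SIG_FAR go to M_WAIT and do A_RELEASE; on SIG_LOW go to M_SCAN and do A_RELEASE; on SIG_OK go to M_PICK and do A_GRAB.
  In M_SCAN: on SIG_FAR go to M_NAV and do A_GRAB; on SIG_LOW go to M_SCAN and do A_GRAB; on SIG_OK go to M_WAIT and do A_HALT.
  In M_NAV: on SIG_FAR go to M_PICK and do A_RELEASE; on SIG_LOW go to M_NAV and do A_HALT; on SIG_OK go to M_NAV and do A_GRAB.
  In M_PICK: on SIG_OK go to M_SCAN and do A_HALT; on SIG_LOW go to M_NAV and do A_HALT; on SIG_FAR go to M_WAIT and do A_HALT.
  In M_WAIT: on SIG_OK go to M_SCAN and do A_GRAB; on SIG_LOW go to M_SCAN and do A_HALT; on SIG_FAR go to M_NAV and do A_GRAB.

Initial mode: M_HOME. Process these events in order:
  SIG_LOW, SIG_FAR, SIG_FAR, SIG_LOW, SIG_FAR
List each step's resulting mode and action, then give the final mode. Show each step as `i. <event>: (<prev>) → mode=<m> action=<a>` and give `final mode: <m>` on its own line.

1. SIG_LOW: (M_HOME) → mode=M_HOME action=A_HALT
2. SIG_FAR: (M_HOME) → mode=M_FOLLOW action=A_GRAB
3. SIG_FAR: (M_FOLLOW) → mode=M_WAIT action=A_RELEASE
4. SIG_LOW: (M_WAIT) → mode=M_SCAN action=A_HALT
5. SIG_FAR: (M_SCAN) → mode=M_NAV action=A_GRAB

final mode: M_NAV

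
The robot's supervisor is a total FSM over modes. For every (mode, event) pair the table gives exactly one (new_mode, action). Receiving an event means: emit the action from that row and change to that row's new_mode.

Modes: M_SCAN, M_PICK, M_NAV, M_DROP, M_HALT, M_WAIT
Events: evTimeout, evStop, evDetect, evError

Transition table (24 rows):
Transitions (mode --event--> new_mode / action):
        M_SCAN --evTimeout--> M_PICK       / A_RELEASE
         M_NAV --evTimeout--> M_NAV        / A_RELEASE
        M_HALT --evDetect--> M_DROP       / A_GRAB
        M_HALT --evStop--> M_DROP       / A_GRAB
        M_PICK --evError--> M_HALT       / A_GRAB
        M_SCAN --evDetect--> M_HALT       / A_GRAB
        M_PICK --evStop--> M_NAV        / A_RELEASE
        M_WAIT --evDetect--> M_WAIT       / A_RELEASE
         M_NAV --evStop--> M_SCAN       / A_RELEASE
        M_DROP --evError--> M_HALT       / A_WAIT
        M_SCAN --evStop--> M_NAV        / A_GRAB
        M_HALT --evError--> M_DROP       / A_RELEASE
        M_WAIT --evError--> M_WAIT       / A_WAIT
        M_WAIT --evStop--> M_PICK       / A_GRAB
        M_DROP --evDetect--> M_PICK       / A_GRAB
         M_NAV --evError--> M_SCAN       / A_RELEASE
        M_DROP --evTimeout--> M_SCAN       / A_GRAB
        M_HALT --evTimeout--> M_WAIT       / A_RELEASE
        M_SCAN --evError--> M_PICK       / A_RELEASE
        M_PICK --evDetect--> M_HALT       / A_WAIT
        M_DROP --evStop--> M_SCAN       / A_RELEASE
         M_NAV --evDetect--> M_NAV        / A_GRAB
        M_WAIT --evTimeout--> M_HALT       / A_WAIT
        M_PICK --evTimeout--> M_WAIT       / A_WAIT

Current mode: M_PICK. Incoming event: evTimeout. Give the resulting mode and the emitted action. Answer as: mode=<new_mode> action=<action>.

current mode = M_PICK; filter table to that mode:
  (M_PICK, evError) → (M_HALT, A_GRAB)
  (M_PICK, evStop) → (M_NAV, A_RELEASE)
  (M_PICK, evDetect) → (M_HALT, A_WAIT)
  (M_PICK, evTimeout) → (M_WAIT, A_WAIT)  ← event matches
event = evTimeout selects (M_WAIT, A_WAIT)

mode=M_WAIT action=A_WAIT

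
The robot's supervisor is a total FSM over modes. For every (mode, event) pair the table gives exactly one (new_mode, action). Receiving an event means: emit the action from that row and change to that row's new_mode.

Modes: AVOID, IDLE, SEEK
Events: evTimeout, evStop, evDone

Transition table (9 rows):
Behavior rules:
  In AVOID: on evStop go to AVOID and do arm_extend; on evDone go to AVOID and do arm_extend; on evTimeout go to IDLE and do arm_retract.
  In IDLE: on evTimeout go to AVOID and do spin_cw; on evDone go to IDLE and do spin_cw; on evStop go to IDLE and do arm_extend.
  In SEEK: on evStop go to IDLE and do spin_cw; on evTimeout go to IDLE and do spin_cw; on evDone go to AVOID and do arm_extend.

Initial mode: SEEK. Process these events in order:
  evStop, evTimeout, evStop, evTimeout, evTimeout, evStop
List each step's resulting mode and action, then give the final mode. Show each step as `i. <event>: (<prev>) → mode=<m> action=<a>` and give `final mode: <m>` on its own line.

final mode: AVOID

1. evStop: (SEEK) → mode=IDLE action=spin_cw
2. evTimeout: (IDLE) → mode=AVOID action=spin_cw
3. evStop: (AVOID) → mode=AVOID action=arm_extend
4. evTimeout: (AVOID) → mode=IDLE action=arm_retract
5. evTimeout: (IDLE) → mode=AVOID action=spin_cw
6. evStop: (AVOID) → mode=AVOID action=arm_extend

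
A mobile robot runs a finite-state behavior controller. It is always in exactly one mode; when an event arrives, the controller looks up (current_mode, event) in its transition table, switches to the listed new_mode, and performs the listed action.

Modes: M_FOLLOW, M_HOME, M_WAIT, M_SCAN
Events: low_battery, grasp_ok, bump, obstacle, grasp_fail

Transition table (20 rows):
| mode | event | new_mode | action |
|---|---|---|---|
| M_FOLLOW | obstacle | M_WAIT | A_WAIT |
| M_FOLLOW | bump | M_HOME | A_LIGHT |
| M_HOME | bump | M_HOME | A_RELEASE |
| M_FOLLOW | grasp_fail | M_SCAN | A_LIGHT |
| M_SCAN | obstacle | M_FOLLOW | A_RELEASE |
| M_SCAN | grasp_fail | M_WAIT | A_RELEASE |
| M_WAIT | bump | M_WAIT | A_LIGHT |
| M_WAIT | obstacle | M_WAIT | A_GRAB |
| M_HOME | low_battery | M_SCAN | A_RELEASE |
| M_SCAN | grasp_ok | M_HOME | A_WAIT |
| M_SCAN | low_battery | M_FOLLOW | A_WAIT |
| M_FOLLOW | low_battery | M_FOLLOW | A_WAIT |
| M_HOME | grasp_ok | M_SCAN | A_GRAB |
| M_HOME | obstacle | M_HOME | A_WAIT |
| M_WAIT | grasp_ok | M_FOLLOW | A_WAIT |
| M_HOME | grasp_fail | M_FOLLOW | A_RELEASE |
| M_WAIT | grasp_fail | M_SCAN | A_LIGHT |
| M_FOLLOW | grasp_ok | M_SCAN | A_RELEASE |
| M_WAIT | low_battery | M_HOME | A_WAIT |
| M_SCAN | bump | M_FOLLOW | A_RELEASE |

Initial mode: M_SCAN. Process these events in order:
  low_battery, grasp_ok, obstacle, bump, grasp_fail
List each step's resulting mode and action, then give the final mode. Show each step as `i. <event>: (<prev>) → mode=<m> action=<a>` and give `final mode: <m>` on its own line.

1. low_battery: (M_SCAN) → mode=M_FOLLOW action=A_WAIT
2. grasp_ok: (M_FOLLOW) → mode=M_SCAN action=A_RELEASE
3. obstacle: (M_SCAN) → mode=M_FOLLOW action=A_RELEASE
4. bump: (M_FOLLOW) → mode=M_HOME action=A_LIGHT
5. grasp_fail: (M_HOME) → mode=M_FOLLOW action=A_RELEASE

final mode: M_FOLLOW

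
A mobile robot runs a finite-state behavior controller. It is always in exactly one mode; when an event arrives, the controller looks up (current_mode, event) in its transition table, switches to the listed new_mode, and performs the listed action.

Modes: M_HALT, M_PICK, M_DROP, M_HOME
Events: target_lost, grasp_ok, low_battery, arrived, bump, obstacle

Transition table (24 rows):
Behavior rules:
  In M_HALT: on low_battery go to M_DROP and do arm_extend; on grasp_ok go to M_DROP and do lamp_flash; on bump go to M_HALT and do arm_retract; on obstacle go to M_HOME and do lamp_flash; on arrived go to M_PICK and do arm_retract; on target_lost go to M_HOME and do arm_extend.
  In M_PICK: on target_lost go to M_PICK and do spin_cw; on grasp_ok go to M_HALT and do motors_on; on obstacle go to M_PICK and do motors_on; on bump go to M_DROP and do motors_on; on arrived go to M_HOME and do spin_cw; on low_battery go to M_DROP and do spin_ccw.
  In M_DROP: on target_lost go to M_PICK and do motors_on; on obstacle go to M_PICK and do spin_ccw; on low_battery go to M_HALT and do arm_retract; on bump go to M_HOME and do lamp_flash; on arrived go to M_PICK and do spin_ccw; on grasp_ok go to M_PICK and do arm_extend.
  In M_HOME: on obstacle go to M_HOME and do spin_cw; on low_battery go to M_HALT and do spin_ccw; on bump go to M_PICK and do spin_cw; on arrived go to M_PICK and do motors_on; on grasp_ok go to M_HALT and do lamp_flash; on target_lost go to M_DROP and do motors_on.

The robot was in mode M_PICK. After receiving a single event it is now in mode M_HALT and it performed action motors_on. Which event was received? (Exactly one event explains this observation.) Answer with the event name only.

grasp_ok

try target_lost: (M_PICK, target_lost) → (M_PICK, spin_cw)
try grasp_ok: (M_PICK, grasp_ok) → (M_HALT, motors_on)  ← matches
try low_battery: (M_PICK, low_battery) → (M_DROP, spin_ccw)
try arrived: (M_PICK, arrived) → (M_HOME, spin_cw)
try bump: (M_PICK, bump) → (M_DROP, motors_on)
try obstacle: (M_PICK, obstacle) → (M_PICK, motors_on)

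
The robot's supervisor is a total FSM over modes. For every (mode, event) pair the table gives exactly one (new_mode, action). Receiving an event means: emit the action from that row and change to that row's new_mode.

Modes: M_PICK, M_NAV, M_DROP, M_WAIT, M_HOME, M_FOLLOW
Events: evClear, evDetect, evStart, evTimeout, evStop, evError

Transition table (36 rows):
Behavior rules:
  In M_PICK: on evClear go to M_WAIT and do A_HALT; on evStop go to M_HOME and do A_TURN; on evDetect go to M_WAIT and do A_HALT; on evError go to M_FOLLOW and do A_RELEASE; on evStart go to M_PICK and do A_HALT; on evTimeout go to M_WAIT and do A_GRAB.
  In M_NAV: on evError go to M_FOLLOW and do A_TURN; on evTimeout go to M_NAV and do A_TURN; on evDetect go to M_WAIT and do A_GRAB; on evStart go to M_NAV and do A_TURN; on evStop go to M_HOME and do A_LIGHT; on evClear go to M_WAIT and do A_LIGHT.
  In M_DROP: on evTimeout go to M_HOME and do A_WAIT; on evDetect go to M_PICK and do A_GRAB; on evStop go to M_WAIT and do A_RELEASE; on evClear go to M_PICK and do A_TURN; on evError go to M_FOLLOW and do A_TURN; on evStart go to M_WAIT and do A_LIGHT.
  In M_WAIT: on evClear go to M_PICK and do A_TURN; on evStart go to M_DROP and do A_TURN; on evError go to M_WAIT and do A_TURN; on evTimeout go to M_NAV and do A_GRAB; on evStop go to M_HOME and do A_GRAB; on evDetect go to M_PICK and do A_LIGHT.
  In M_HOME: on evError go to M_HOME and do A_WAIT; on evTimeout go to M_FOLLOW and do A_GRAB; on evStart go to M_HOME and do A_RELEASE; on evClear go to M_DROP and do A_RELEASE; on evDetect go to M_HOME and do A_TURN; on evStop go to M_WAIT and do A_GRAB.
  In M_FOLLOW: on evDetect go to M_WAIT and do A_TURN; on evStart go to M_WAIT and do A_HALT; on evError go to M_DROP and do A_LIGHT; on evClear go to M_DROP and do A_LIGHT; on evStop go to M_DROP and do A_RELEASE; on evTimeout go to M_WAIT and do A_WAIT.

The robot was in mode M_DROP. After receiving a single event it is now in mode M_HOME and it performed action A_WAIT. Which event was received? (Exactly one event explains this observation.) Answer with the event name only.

evTimeout

try evClear: (M_DROP, evClear) → (M_PICK, A_TURN)
try evDetect: (M_DROP, evDetect) → (M_PICK, A_GRAB)
try evStart: (M_DROP, evStart) → (M_WAIT, A_LIGHT)
try evTimeout: (M_DROP, evTimeout) → (M_HOME, A_WAIT)  ← matches
try evStop: (M_DROP, evStop) → (M_WAIT, A_RELEASE)
try evError: (M_DROP, evError) → (M_FOLLOW, A_TURN)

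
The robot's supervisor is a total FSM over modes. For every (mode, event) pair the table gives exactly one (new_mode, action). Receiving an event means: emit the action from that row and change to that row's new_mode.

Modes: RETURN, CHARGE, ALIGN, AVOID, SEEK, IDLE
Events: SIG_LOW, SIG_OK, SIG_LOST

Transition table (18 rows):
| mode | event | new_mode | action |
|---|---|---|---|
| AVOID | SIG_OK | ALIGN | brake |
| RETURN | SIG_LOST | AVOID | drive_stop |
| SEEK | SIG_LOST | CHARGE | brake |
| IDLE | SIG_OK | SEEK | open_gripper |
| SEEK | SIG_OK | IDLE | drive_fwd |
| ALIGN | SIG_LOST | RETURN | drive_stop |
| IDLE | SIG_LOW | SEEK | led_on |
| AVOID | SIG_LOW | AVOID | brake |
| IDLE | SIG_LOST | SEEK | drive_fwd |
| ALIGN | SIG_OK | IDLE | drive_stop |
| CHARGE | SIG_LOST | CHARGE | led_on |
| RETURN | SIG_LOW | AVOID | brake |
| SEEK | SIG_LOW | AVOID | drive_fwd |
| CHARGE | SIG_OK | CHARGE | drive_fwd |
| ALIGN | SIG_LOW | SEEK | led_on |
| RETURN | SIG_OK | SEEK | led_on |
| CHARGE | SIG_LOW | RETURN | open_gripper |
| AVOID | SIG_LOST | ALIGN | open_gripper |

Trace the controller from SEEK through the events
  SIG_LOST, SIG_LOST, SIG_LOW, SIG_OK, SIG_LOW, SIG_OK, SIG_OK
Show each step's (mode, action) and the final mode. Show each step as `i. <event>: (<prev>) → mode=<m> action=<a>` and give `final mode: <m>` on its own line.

1. SIG_LOST: (SEEK) → mode=CHARGE action=brake
2. SIG_LOST: (CHARGE) → mode=CHARGE action=led_on
3. SIG_LOW: (CHARGE) → mode=RETURN action=open_gripper
4. SIG_OK: (RETURN) → mode=SEEK action=led_on
5. SIG_LOW: (SEEK) → mode=AVOID action=drive_fwd
6. SIG_OK: (AVOID) → mode=ALIGN action=brake
7. SIG_OK: (ALIGN) → mode=IDLE action=drive_stop

final mode: IDLE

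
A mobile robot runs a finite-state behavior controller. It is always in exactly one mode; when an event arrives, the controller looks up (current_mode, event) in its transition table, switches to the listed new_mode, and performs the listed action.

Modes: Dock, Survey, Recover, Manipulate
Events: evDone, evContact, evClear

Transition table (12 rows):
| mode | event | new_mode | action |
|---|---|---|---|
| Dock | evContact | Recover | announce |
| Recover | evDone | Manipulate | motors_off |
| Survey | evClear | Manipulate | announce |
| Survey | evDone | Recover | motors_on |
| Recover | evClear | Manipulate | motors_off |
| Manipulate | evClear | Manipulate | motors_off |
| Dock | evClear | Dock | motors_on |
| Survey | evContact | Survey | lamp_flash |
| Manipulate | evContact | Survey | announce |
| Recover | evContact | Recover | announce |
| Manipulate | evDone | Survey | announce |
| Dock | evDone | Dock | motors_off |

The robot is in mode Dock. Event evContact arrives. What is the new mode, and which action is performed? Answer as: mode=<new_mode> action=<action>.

current mode = Dock; filter table to that mode:
  (Dock, evContact) → (Recover, announce)  ← event matches
  (Dock, evClear) → (Dock, motors_on)
  (Dock, evDone) → (Dock, motors_off)
event = evContact selects (Recover, announce)

mode=Recover action=announce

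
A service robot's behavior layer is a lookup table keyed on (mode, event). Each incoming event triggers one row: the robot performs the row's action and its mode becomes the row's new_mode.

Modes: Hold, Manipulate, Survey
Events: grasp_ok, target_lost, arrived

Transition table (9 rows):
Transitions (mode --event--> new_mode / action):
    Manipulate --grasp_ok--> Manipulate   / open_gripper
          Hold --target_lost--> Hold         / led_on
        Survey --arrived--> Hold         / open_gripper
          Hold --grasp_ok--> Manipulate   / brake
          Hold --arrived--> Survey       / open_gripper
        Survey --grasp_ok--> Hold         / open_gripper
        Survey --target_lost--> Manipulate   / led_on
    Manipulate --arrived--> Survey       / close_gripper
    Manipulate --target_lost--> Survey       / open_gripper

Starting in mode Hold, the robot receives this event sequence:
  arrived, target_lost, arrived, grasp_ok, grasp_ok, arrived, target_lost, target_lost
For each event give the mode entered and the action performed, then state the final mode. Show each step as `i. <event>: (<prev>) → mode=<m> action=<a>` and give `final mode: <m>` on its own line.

final mode: Survey

1. arrived: (Hold) → mode=Survey action=open_gripper
2. target_lost: (Survey) → mode=Manipulate action=led_on
3. arrived: (Manipulate) → mode=Survey action=close_gripper
4. grasp_ok: (Survey) → mode=Hold action=open_gripper
5. grasp_ok: (Hold) → mode=Manipulate action=brake
6. arrived: (Manipulate) → mode=Survey action=close_gripper
7. target_lost: (Survey) → mode=Manipulate action=led_on
8. target_lost: (Manipulate) → mode=Survey action=open_gripper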